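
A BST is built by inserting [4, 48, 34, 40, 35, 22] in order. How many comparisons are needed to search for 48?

Search path for 48: 4 -> 48
Found: True
Comparisons: 2


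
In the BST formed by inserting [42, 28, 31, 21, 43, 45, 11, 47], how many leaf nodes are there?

Tree built from: [42, 28, 31, 21, 43, 45, 11, 47]
Tree (level-order array): [42, 28, 43, 21, 31, None, 45, 11, None, None, None, None, 47]
Rule: A leaf has 0 children.
Per-node child counts:
  node 42: 2 child(ren)
  node 28: 2 child(ren)
  node 21: 1 child(ren)
  node 11: 0 child(ren)
  node 31: 0 child(ren)
  node 43: 1 child(ren)
  node 45: 1 child(ren)
  node 47: 0 child(ren)
Matching nodes: [11, 31, 47]
Count of leaf nodes: 3


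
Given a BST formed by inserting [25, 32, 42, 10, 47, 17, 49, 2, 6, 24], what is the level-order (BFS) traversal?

Tree insertion order: [25, 32, 42, 10, 47, 17, 49, 2, 6, 24]
Tree (level-order array): [25, 10, 32, 2, 17, None, 42, None, 6, None, 24, None, 47, None, None, None, None, None, 49]
BFS from the root, enqueuing left then right child of each popped node:
  queue [25] -> pop 25, enqueue [10, 32], visited so far: [25]
  queue [10, 32] -> pop 10, enqueue [2, 17], visited so far: [25, 10]
  queue [32, 2, 17] -> pop 32, enqueue [42], visited so far: [25, 10, 32]
  queue [2, 17, 42] -> pop 2, enqueue [6], visited so far: [25, 10, 32, 2]
  queue [17, 42, 6] -> pop 17, enqueue [24], visited so far: [25, 10, 32, 2, 17]
  queue [42, 6, 24] -> pop 42, enqueue [47], visited so far: [25, 10, 32, 2, 17, 42]
  queue [6, 24, 47] -> pop 6, enqueue [none], visited so far: [25, 10, 32, 2, 17, 42, 6]
  queue [24, 47] -> pop 24, enqueue [none], visited so far: [25, 10, 32, 2, 17, 42, 6, 24]
  queue [47] -> pop 47, enqueue [49], visited so far: [25, 10, 32, 2, 17, 42, 6, 24, 47]
  queue [49] -> pop 49, enqueue [none], visited so far: [25, 10, 32, 2, 17, 42, 6, 24, 47, 49]
Result: [25, 10, 32, 2, 17, 42, 6, 24, 47, 49]


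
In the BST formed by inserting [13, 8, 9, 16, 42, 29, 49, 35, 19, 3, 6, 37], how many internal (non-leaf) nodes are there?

Tree built from: [13, 8, 9, 16, 42, 29, 49, 35, 19, 3, 6, 37]
Tree (level-order array): [13, 8, 16, 3, 9, None, 42, None, 6, None, None, 29, 49, None, None, 19, 35, None, None, None, None, None, 37]
Rule: An internal node has at least one child.
Per-node child counts:
  node 13: 2 child(ren)
  node 8: 2 child(ren)
  node 3: 1 child(ren)
  node 6: 0 child(ren)
  node 9: 0 child(ren)
  node 16: 1 child(ren)
  node 42: 2 child(ren)
  node 29: 2 child(ren)
  node 19: 0 child(ren)
  node 35: 1 child(ren)
  node 37: 0 child(ren)
  node 49: 0 child(ren)
Matching nodes: [13, 8, 3, 16, 42, 29, 35]
Count of internal (non-leaf) nodes: 7


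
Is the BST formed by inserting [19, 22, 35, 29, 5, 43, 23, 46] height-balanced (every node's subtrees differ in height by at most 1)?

Tree (level-order array): [19, 5, 22, None, None, None, 35, 29, 43, 23, None, None, 46]
Definition: a tree is height-balanced if, at every node, |h(left) - h(right)| <= 1 (empty subtree has height -1).
Bottom-up per-node check:
  node 5: h_left=-1, h_right=-1, diff=0 [OK], height=0
  node 23: h_left=-1, h_right=-1, diff=0 [OK], height=0
  node 29: h_left=0, h_right=-1, diff=1 [OK], height=1
  node 46: h_left=-1, h_right=-1, diff=0 [OK], height=0
  node 43: h_left=-1, h_right=0, diff=1 [OK], height=1
  node 35: h_left=1, h_right=1, diff=0 [OK], height=2
  node 22: h_left=-1, h_right=2, diff=3 [FAIL (|-1-2|=3 > 1)], height=3
  node 19: h_left=0, h_right=3, diff=3 [FAIL (|0-3|=3 > 1)], height=4
Node 22 violates the condition: |-1 - 2| = 3 > 1.
Result: Not balanced


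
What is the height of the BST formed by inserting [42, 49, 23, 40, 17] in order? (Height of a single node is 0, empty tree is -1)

Insertion order: [42, 49, 23, 40, 17]
Tree (level-order array): [42, 23, 49, 17, 40]
Compute height bottom-up (empty subtree = -1):
  height(17) = 1 + max(-1, -1) = 0
  height(40) = 1 + max(-1, -1) = 0
  height(23) = 1 + max(0, 0) = 1
  height(49) = 1 + max(-1, -1) = 0
  height(42) = 1 + max(1, 0) = 2
Height = 2


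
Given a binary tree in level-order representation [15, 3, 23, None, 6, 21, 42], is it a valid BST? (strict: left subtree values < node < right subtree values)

Level-order array: [15, 3, 23, None, 6, 21, 42]
Validate using subtree bounds (lo, hi): at each node, require lo < value < hi,
then recurse left with hi=value and right with lo=value.
Preorder trace (stopping at first violation):
  at node 15 with bounds (-inf, +inf): OK
  at node 3 with bounds (-inf, 15): OK
  at node 6 with bounds (3, 15): OK
  at node 23 with bounds (15, +inf): OK
  at node 21 with bounds (15, 23): OK
  at node 42 with bounds (23, +inf): OK
No violation found at any node.
Result: Valid BST


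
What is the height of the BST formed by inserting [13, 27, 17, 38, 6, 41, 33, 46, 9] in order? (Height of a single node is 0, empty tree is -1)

Insertion order: [13, 27, 17, 38, 6, 41, 33, 46, 9]
Tree (level-order array): [13, 6, 27, None, 9, 17, 38, None, None, None, None, 33, 41, None, None, None, 46]
Compute height bottom-up (empty subtree = -1):
  height(9) = 1 + max(-1, -1) = 0
  height(6) = 1 + max(-1, 0) = 1
  height(17) = 1 + max(-1, -1) = 0
  height(33) = 1 + max(-1, -1) = 0
  height(46) = 1 + max(-1, -1) = 0
  height(41) = 1 + max(-1, 0) = 1
  height(38) = 1 + max(0, 1) = 2
  height(27) = 1 + max(0, 2) = 3
  height(13) = 1 + max(1, 3) = 4
Height = 4


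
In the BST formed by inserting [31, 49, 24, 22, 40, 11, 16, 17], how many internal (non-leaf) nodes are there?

Tree built from: [31, 49, 24, 22, 40, 11, 16, 17]
Tree (level-order array): [31, 24, 49, 22, None, 40, None, 11, None, None, None, None, 16, None, 17]
Rule: An internal node has at least one child.
Per-node child counts:
  node 31: 2 child(ren)
  node 24: 1 child(ren)
  node 22: 1 child(ren)
  node 11: 1 child(ren)
  node 16: 1 child(ren)
  node 17: 0 child(ren)
  node 49: 1 child(ren)
  node 40: 0 child(ren)
Matching nodes: [31, 24, 22, 11, 16, 49]
Count of internal (non-leaf) nodes: 6


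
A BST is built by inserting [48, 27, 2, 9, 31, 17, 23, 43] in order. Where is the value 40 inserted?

Starting tree (level order): [48, 27, None, 2, 31, None, 9, None, 43, None, 17, None, None, None, 23]
Insertion path: 48 -> 27 -> 31 -> 43
Result: insert 40 as left child of 43
Final tree (level order): [48, 27, None, 2, 31, None, 9, None, 43, None, 17, 40, None, None, 23]


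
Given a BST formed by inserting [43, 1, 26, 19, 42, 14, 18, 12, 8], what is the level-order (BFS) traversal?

Tree insertion order: [43, 1, 26, 19, 42, 14, 18, 12, 8]
Tree (level-order array): [43, 1, None, None, 26, 19, 42, 14, None, None, None, 12, 18, 8]
BFS from the root, enqueuing left then right child of each popped node:
  queue [43] -> pop 43, enqueue [1], visited so far: [43]
  queue [1] -> pop 1, enqueue [26], visited so far: [43, 1]
  queue [26] -> pop 26, enqueue [19, 42], visited so far: [43, 1, 26]
  queue [19, 42] -> pop 19, enqueue [14], visited so far: [43, 1, 26, 19]
  queue [42, 14] -> pop 42, enqueue [none], visited so far: [43, 1, 26, 19, 42]
  queue [14] -> pop 14, enqueue [12, 18], visited so far: [43, 1, 26, 19, 42, 14]
  queue [12, 18] -> pop 12, enqueue [8], visited so far: [43, 1, 26, 19, 42, 14, 12]
  queue [18, 8] -> pop 18, enqueue [none], visited so far: [43, 1, 26, 19, 42, 14, 12, 18]
  queue [8] -> pop 8, enqueue [none], visited so far: [43, 1, 26, 19, 42, 14, 12, 18, 8]
Result: [43, 1, 26, 19, 42, 14, 12, 18, 8]


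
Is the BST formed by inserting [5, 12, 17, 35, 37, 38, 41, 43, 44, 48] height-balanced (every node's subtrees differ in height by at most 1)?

Tree (level-order array): [5, None, 12, None, 17, None, 35, None, 37, None, 38, None, 41, None, 43, None, 44, None, 48]
Definition: a tree is height-balanced if, at every node, |h(left) - h(right)| <= 1 (empty subtree has height -1).
Bottom-up per-node check:
  node 48: h_left=-1, h_right=-1, diff=0 [OK], height=0
  node 44: h_left=-1, h_right=0, diff=1 [OK], height=1
  node 43: h_left=-1, h_right=1, diff=2 [FAIL (|-1-1|=2 > 1)], height=2
  node 41: h_left=-1, h_right=2, diff=3 [FAIL (|-1-2|=3 > 1)], height=3
  node 38: h_left=-1, h_right=3, diff=4 [FAIL (|-1-3|=4 > 1)], height=4
  node 37: h_left=-1, h_right=4, diff=5 [FAIL (|-1-4|=5 > 1)], height=5
  node 35: h_left=-1, h_right=5, diff=6 [FAIL (|-1-5|=6 > 1)], height=6
  node 17: h_left=-1, h_right=6, diff=7 [FAIL (|-1-6|=7 > 1)], height=7
  node 12: h_left=-1, h_right=7, diff=8 [FAIL (|-1-7|=8 > 1)], height=8
  node 5: h_left=-1, h_right=8, diff=9 [FAIL (|-1-8|=9 > 1)], height=9
Node 43 violates the condition: |-1 - 1| = 2 > 1.
Result: Not balanced


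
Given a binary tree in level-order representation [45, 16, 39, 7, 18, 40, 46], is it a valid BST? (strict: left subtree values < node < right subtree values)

Level-order array: [45, 16, 39, 7, 18, 40, 46]
Validate using subtree bounds (lo, hi): at each node, require lo < value < hi,
then recurse left with hi=value and right with lo=value.
Preorder trace (stopping at first violation):
  at node 45 with bounds (-inf, +inf): OK
  at node 16 with bounds (-inf, 45): OK
  at node 7 with bounds (-inf, 16): OK
  at node 18 with bounds (16, 45): OK
  at node 39 with bounds (45, +inf): VIOLATION
Node 39 violates its bound: not (45 < 39 < +inf).
Result: Not a valid BST


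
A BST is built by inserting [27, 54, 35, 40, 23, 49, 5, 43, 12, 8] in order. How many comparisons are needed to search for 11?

Search path for 11: 27 -> 23 -> 5 -> 12 -> 8
Found: False
Comparisons: 5


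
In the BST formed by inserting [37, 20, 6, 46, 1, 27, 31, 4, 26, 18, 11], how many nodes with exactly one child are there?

Tree built from: [37, 20, 6, 46, 1, 27, 31, 4, 26, 18, 11]
Tree (level-order array): [37, 20, 46, 6, 27, None, None, 1, 18, 26, 31, None, 4, 11]
Rule: These are nodes with exactly 1 non-null child.
Per-node child counts:
  node 37: 2 child(ren)
  node 20: 2 child(ren)
  node 6: 2 child(ren)
  node 1: 1 child(ren)
  node 4: 0 child(ren)
  node 18: 1 child(ren)
  node 11: 0 child(ren)
  node 27: 2 child(ren)
  node 26: 0 child(ren)
  node 31: 0 child(ren)
  node 46: 0 child(ren)
Matching nodes: [1, 18]
Count of nodes with exactly one child: 2


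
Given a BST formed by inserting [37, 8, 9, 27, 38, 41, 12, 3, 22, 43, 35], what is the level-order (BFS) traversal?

Tree insertion order: [37, 8, 9, 27, 38, 41, 12, 3, 22, 43, 35]
Tree (level-order array): [37, 8, 38, 3, 9, None, 41, None, None, None, 27, None, 43, 12, 35, None, None, None, 22]
BFS from the root, enqueuing left then right child of each popped node:
  queue [37] -> pop 37, enqueue [8, 38], visited so far: [37]
  queue [8, 38] -> pop 8, enqueue [3, 9], visited so far: [37, 8]
  queue [38, 3, 9] -> pop 38, enqueue [41], visited so far: [37, 8, 38]
  queue [3, 9, 41] -> pop 3, enqueue [none], visited so far: [37, 8, 38, 3]
  queue [9, 41] -> pop 9, enqueue [27], visited so far: [37, 8, 38, 3, 9]
  queue [41, 27] -> pop 41, enqueue [43], visited so far: [37, 8, 38, 3, 9, 41]
  queue [27, 43] -> pop 27, enqueue [12, 35], visited so far: [37, 8, 38, 3, 9, 41, 27]
  queue [43, 12, 35] -> pop 43, enqueue [none], visited so far: [37, 8, 38, 3, 9, 41, 27, 43]
  queue [12, 35] -> pop 12, enqueue [22], visited so far: [37, 8, 38, 3, 9, 41, 27, 43, 12]
  queue [35, 22] -> pop 35, enqueue [none], visited so far: [37, 8, 38, 3, 9, 41, 27, 43, 12, 35]
  queue [22] -> pop 22, enqueue [none], visited so far: [37, 8, 38, 3, 9, 41, 27, 43, 12, 35, 22]
Result: [37, 8, 38, 3, 9, 41, 27, 43, 12, 35, 22]


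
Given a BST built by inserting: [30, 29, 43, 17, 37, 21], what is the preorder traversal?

Tree insertion order: [30, 29, 43, 17, 37, 21]
Tree (level-order array): [30, 29, 43, 17, None, 37, None, None, 21]
Preorder traversal: [30, 29, 17, 21, 43, 37]


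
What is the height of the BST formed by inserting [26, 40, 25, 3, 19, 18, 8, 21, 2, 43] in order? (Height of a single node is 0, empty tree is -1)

Insertion order: [26, 40, 25, 3, 19, 18, 8, 21, 2, 43]
Tree (level-order array): [26, 25, 40, 3, None, None, 43, 2, 19, None, None, None, None, 18, 21, 8]
Compute height bottom-up (empty subtree = -1):
  height(2) = 1 + max(-1, -1) = 0
  height(8) = 1 + max(-1, -1) = 0
  height(18) = 1 + max(0, -1) = 1
  height(21) = 1 + max(-1, -1) = 0
  height(19) = 1 + max(1, 0) = 2
  height(3) = 1 + max(0, 2) = 3
  height(25) = 1 + max(3, -1) = 4
  height(43) = 1 + max(-1, -1) = 0
  height(40) = 1 + max(-1, 0) = 1
  height(26) = 1 + max(4, 1) = 5
Height = 5


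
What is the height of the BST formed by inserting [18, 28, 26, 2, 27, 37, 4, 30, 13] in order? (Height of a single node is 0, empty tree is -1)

Insertion order: [18, 28, 26, 2, 27, 37, 4, 30, 13]
Tree (level-order array): [18, 2, 28, None, 4, 26, 37, None, 13, None, 27, 30]
Compute height bottom-up (empty subtree = -1):
  height(13) = 1 + max(-1, -1) = 0
  height(4) = 1 + max(-1, 0) = 1
  height(2) = 1 + max(-1, 1) = 2
  height(27) = 1 + max(-1, -1) = 0
  height(26) = 1 + max(-1, 0) = 1
  height(30) = 1 + max(-1, -1) = 0
  height(37) = 1 + max(0, -1) = 1
  height(28) = 1 + max(1, 1) = 2
  height(18) = 1 + max(2, 2) = 3
Height = 3


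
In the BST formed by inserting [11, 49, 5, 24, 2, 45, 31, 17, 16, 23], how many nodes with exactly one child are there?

Tree built from: [11, 49, 5, 24, 2, 45, 31, 17, 16, 23]
Tree (level-order array): [11, 5, 49, 2, None, 24, None, None, None, 17, 45, 16, 23, 31]
Rule: These are nodes with exactly 1 non-null child.
Per-node child counts:
  node 11: 2 child(ren)
  node 5: 1 child(ren)
  node 2: 0 child(ren)
  node 49: 1 child(ren)
  node 24: 2 child(ren)
  node 17: 2 child(ren)
  node 16: 0 child(ren)
  node 23: 0 child(ren)
  node 45: 1 child(ren)
  node 31: 0 child(ren)
Matching nodes: [5, 49, 45]
Count of nodes with exactly one child: 3


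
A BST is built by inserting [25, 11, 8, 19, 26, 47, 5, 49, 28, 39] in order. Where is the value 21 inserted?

Starting tree (level order): [25, 11, 26, 8, 19, None, 47, 5, None, None, None, 28, 49, None, None, None, 39]
Insertion path: 25 -> 11 -> 19
Result: insert 21 as right child of 19
Final tree (level order): [25, 11, 26, 8, 19, None, 47, 5, None, None, 21, 28, 49, None, None, None, None, None, 39]


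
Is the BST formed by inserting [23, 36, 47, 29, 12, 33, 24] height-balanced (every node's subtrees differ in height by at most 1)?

Tree (level-order array): [23, 12, 36, None, None, 29, 47, 24, 33]
Definition: a tree is height-balanced if, at every node, |h(left) - h(right)| <= 1 (empty subtree has height -1).
Bottom-up per-node check:
  node 12: h_left=-1, h_right=-1, diff=0 [OK], height=0
  node 24: h_left=-1, h_right=-1, diff=0 [OK], height=0
  node 33: h_left=-1, h_right=-1, diff=0 [OK], height=0
  node 29: h_left=0, h_right=0, diff=0 [OK], height=1
  node 47: h_left=-1, h_right=-1, diff=0 [OK], height=0
  node 36: h_left=1, h_right=0, diff=1 [OK], height=2
  node 23: h_left=0, h_right=2, diff=2 [FAIL (|0-2|=2 > 1)], height=3
Node 23 violates the condition: |0 - 2| = 2 > 1.
Result: Not balanced


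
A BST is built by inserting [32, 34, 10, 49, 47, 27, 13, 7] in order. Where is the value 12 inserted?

Starting tree (level order): [32, 10, 34, 7, 27, None, 49, None, None, 13, None, 47]
Insertion path: 32 -> 10 -> 27 -> 13
Result: insert 12 as left child of 13
Final tree (level order): [32, 10, 34, 7, 27, None, 49, None, None, 13, None, 47, None, 12]


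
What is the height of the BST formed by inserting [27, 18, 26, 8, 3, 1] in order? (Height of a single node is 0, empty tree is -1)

Insertion order: [27, 18, 26, 8, 3, 1]
Tree (level-order array): [27, 18, None, 8, 26, 3, None, None, None, 1]
Compute height bottom-up (empty subtree = -1):
  height(1) = 1 + max(-1, -1) = 0
  height(3) = 1 + max(0, -1) = 1
  height(8) = 1 + max(1, -1) = 2
  height(26) = 1 + max(-1, -1) = 0
  height(18) = 1 + max(2, 0) = 3
  height(27) = 1 + max(3, -1) = 4
Height = 4


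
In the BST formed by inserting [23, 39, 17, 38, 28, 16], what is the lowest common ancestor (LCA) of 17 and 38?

Tree insertion order: [23, 39, 17, 38, 28, 16]
Tree (level-order array): [23, 17, 39, 16, None, 38, None, None, None, 28]
In a BST, the LCA of p=17, q=38 is the first node v on the
root-to-leaf path with p <= v <= q (go left if both < v, right if both > v).
Walk from root:
  at 23: 17 <= 23 <= 38, this is the LCA
LCA = 23


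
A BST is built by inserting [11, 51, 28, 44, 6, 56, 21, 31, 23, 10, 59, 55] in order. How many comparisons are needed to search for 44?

Search path for 44: 11 -> 51 -> 28 -> 44
Found: True
Comparisons: 4


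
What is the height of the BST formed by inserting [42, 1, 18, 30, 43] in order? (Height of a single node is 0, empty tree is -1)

Insertion order: [42, 1, 18, 30, 43]
Tree (level-order array): [42, 1, 43, None, 18, None, None, None, 30]
Compute height bottom-up (empty subtree = -1):
  height(30) = 1 + max(-1, -1) = 0
  height(18) = 1 + max(-1, 0) = 1
  height(1) = 1 + max(-1, 1) = 2
  height(43) = 1 + max(-1, -1) = 0
  height(42) = 1 + max(2, 0) = 3
Height = 3


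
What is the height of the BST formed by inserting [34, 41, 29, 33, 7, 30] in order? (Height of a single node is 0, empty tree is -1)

Insertion order: [34, 41, 29, 33, 7, 30]
Tree (level-order array): [34, 29, 41, 7, 33, None, None, None, None, 30]
Compute height bottom-up (empty subtree = -1):
  height(7) = 1 + max(-1, -1) = 0
  height(30) = 1 + max(-1, -1) = 0
  height(33) = 1 + max(0, -1) = 1
  height(29) = 1 + max(0, 1) = 2
  height(41) = 1 + max(-1, -1) = 0
  height(34) = 1 + max(2, 0) = 3
Height = 3


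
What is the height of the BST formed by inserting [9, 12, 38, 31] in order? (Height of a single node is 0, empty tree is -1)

Insertion order: [9, 12, 38, 31]
Tree (level-order array): [9, None, 12, None, 38, 31]
Compute height bottom-up (empty subtree = -1):
  height(31) = 1 + max(-1, -1) = 0
  height(38) = 1 + max(0, -1) = 1
  height(12) = 1 + max(-1, 1) = 2
  height(9) = 1 + max(-1, 2) = 3
Height = 3


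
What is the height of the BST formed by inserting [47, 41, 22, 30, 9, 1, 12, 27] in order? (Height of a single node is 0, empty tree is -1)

Insertion order: [47, 41, 22, 30, 9, 1, 12, 27]
Tree (level-order array): [47, 41, None, 22, None, 9, 30, 1, 12, 27]
Compute height bottom-up (empty subtree = -1):
  height(1) = 1 + max(-1, -1) = 0
  height(12) = 1 + max(-1, -1) = 0
  height(9) = 1 + max(0, 0) = 1
  height(27) = 1 + max(-1, -1) = 0
  height(30) = 1 + max(0, -1) = 1
  height(22) = 1 + max(1, 1) = 2
  height(41) = 1 + max(2, -1) = 3
  height(47) = 1 + max(3, -1) = 4
Height = 4


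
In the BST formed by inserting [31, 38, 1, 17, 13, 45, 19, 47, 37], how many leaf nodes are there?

Tree built from: [31, 38, 1, 17, 13, 45, 19, 47, 37]
Tree (level-order array): [31, 1, 38, None, 17, 37, 45, 13, 19, None, None, None, 47]
Rule: A leaf has 0 children.
Per-node child counts:
  node 31: 2 child(ren)
  node 1: 1 child(ren)
  node 17: 2 child(ren)
  node 13: 0 child(ren)
  node 19: 0 child(ren)
  node 38: 2 child(ren)
  node 37: 0 child(ren)
  node 45: 1 child(ren)
  node 47: 0 child(ren)
Matching nodes: [13, 19, 37, 47]
Count of leaf nodes: 4


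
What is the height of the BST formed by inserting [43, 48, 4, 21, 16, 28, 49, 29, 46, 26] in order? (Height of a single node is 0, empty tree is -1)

Insertion order: [43, 48, 4, 21, 16, 28, 49, 29, 46, 26]
Tree (level-order array): [43, 4, 48, None, 21, 46, 49, 16, 28, None, None, None, None, None, None, 26, 29]
Compute height bottom-up (empty subtree = -1):
  height(16) = 1 + max(-1, -1) = 0
  height(26) = 1 + max(-1, -1) = 0
  height(29) = 1 + max(-1, -1) = 0
  height(28) = 1 + max(0, 0) = 1
  height(21) = 1 + max(0, 1) = 2
  height(4) = 1 + max(-1, 2) = 3
  height(46) = 1 + max(-1, -1) = 0
  height(49) = 1 + max(-1, -1) = 0
  height(48) = 1 + max(0, 0) = 1
  height(43) = 1 + max(3, 1) = 4
Height = 4


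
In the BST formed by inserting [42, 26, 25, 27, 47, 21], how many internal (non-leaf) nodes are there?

Tree built from: [42, 26, 25, 27, 47, 21]
Tree (level-order array): [42, 26, 47, 25, 27, None, None, 21]
Rule: An internal node has at least one child.
Per-node child counts:
  node 42: 2 child(ren)
  node 26: 2 child(ren)
  node 25: 1 child(ren)
  node 21: 0 child(ren)
  node 27: 0 child(ren)
  node 47: 0 child(ren)
Matching nodes: [42, 26, 25]
Count of internal (non-leaf) nodes: 3


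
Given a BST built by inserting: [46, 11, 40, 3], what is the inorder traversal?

Tree insertion order: [46, 11, 40, 3]
Tree (level-order array): [46, 11, None, 3, 40]
Inorder traversal: [3, 11, 40, 46]


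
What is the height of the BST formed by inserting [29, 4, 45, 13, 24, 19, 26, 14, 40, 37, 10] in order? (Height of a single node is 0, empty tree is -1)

Insertion order: [29, 4, 45, 13, 24, 19, 26, 14, 40, 37, 10]
Tree (level-order array): [29, 4, 45, None, 13, 40, None, 10, 24, 37, None, None, None, 19, 26, None, None, 14]
Compute height bottom-up (empty subtree = -1):
  height(10) = 1 + max(-1, -1) = 0
  height(14) = 1 + max(-1, -1) = 0
  height(19) = 1 + max(0, -1) = 1
  height(26) = 1 + max(-1, -1) = 0
  height(24) = 1 + max(1, 0) = 2
  height(13) = 1 + max(0, 2) = 3
  height(4) = 1 + max(-1, 3) = 4
  height(37) = 1 + max(-1, -1) = 0
  height(40) = 1 + max(0, -1) = 1
  height(45) = 1 + max(1, -1) = 2
  height(29) = 1 + max(4, 2) = 5
Height = 5


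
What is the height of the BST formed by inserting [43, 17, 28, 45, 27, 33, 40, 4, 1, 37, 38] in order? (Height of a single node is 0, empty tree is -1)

Insertion order: [43, 17, 28, 45, 27, 33, 40, 4, 1, 37, 38]
Tree (level-order array): [43, 17, 45, 4, 28, None, None, 1, None, 27, 33, None, None, None, None, None, 40, 37, None, None, 38]
Compute height bottom-up (empty subtree = -1):
  height(1) = 1 + max(-1, -1) = 0
  height(4) = 1 + max(0, -1) = 1
  height(27) = 1 + max(-1, -1) = 0
  height(38) = 1 + max(-1, -1) = 0
  height(37) = 1 + max(-1, 0) = 1
  height(40) = 1 + max(1, -1) = 2
  height(33) = 1 + max(-1, 2) = 3
  height(28) = 1 + max(0, 3) = 4
  height(17) = 1 + max(1, 4) = 5
  height(45) = 1 + max(-1, -1) = 0
  height(43) = 1 + max(5, 0) = 6
Height = 6


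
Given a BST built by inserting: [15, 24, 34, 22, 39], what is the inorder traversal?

Tree insertion order: [15, 24, 34, 22, 39]
Tree (level-order array): [15, None, 24, 22, 34, None, None, None, 39]
Inorder traversal: [15, 22, 24, 34, 39]


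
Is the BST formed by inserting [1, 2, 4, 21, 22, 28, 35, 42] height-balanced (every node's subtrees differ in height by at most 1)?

Tree (level-order array): [1, None, 2, None, 4, None, 21, None, 22, None, 28, None, 35, None, 42]
Definition: a tree is height-balanced if, at every node, |h(left) - h(right)| <= 1 (empty subtree has height -1).
Bottom-up per-node check:
  node 42: h_left=-1, h_right=-1, diff=0 [OK], height=0
  node 35: h_left=-1, h_right=0, diff=1 [OK], height=1
  node 28: h_left=-1, h_right=1, diff=2 [FAIL (|-1-1|=2 > 1)], height=2
  node 22: h_left=-1, h_right=2, diff=3 [FAIL (|-1-2|=3 > 1)], height=3
  node 21: h_left=-1, h_right=3, diff=4 [FAIL (|-1-3|=4 > 1)], height=4
  node 4: h_left=-1, h_right=4, diff=5 [FAIL (|-1-4|=5 > 1)], height=5
  node 2: h_left=-1, h_right=5, diff=6 [FAIL (|-1-5|=6 > 1)], height=6
  node 1: h_left=-1, h_right=6, diff=7 [FAIL (|-1-6|=7 > 1)], height=7
Node 28 violates the condition: |-1 - 1| = 2 > 1.
Result: Not balanced


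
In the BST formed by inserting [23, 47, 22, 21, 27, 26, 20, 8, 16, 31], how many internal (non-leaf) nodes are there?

Tree built from: [23, 47, 22, 21, 27, 26, 20, 8, 16, 31]
Tree (level-order array): [23, 22, 47, 21, None, 27, None, 20, None, 26, 31, 8, None, None, None, None, None, None, 16]
Rule: An internal node has at least one child.
Per-node child counts:
  node 23: 2 child(ren)
  node 22: 1 child(ren)
  node 21: 1 child(ren)
  node 20: 1 child(ren)
  node 8: 1 child(ren)
  node 16: 0 child(ren)
  node 47: 1 child(ren)
  node 27: 2 child(ren)
  node 26: 0 child(ren)
  node 31: 0 child(ren)
Matching nodes: [23, 22, 21, 20, 8, 47, 27]
Count of internal (non-leaf) nodes: 7


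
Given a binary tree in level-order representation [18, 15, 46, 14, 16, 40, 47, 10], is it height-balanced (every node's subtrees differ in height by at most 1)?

Tree (level-order array): [18, 15, 46, 14, 16, 40, 47, 10]
Definition: a tree is height-balanced if, at every node, |h(left) - h(right)| <= 1 (empty subtree has height -1).
Bottom-up per-node check:
  node 10: h_left=-1, h_right=-1, diff=0 [OK], height=0
  node 14: h_left=0, h_right=-1, diff=1 [OK], height=1
  node 16: h_left=-1, h_right=-1, diff=0 [OK], height=0
  node 15: h_left=1, h_right=0, diff=1 [OK], height=2
  node 40: h_left=-1, h_right=-1, diff=0 [OK], height=0
  node 47: h_left=-1, h_right=-1, diff=0 [OK], height=0
  node 46: h_left=0, h_right=0, diff=0 [OK], height=1
  node 18: h_left=2, h_right=1, diff=1 [OK], height=3
All nodes satisfy the balance condition.
Result: Balanced


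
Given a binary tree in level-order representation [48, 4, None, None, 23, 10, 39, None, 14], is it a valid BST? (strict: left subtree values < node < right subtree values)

Level-order array: [48, 4, None, None, 23, 10, 39, None, 14]
Validate using subtree bounds (lo, hi): at each node, require lo < value < hi,
then recurse left with hi=value and right with lo=value.
Preorder trace (stopping at first violation):
  at node 48 with bounds (-inf, +inf): OK
  at node 4 with bounds (-inf, 48): OK
  at node 23 with bounds (4, 48): OK
  at node 10 with bounds (4, 23): OK
  at node 14 with bounds (10, 23): OK
  at node 39 with bounds (23, 48): OK
No violation found at any node.
Result: Valid BST


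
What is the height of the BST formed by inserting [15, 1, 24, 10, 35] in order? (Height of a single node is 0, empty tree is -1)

Insertion order: [15, 1, 24, 10, 35]
Tree (level-order array): [15, 1, 24, None, 10, None, 35]
Compute height bottom-up (empty subtree = -1):
  height(10) = 1 + max(-1, -1) = 0
  height(1) = 1 + max(-1, 0) = 1
  height(35) = 1 + max(-1, -1) = 0
  height(24) = 1 + max(-1, 0) = 1
  height(15) = 1 + max(1, 1) = 2
Height = 2


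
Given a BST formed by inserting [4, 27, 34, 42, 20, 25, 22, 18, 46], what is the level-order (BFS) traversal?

Tree insertion order: [4, 27, 34, 42, 20, 25, 22, 18, 46]
Tree (level-order array): [4, None, 27, 20, 34, 18, 25, None, 42, None, None, 22, None, None, 46]
BFS from the root, enqueuing left then right child of each popped node:
  queue [4] -> pop 4, enqueue [27], visited so far: [4]
  queue [27] -> pop 27, enqueue [20, 34], visited so far: [4, 27]
  queue [20, 34] -> pop 20, enqueue [18, 25], visited so far: [4, 27, 20]
  queue [34, 18, 25] -> pop 34, enqueue [42], visited so far: [4, 27, 20, 34]
  queue [18, 25, 42] -> pop 18, enqueue [none], visited so far: [4, 27, 20, 34, 18]
  queue [25, 42] -> pop 25, enqueue [22], visited so far: [4, 27, 20, 34, 18, 25]
  queue [42, 22] -> pop 42, enqueue [46], visited so far: [4, 27, 20, 34, 18, 25, 42]
  queue [22, 46] -> pop 22, enqueue [none], visited so far: [4, 27, 20, 34, 18, 25, 42, 22]
  queue [46] -> pop 46, enqueue [none], visited so far: [4, 27, 20, 34, 18, 25, 42, 22, 46]
Result: [4, 27, 20, 34, 18, 25, 42, 22, 46]


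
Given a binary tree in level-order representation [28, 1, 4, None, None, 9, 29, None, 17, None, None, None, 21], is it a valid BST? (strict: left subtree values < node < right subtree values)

Level-order array: [28, 1, 4, None, None, 9, 29, None, 17, None, None, None, 21]
Validate using subtree bounds (lo, hi): at each node, require lo < value < hi,
then recurse left with hi=value and right with lo=value.
Preorder trace (stopping at first violation):
  at node 28 with bounds (-inf, +inf): OK
  at node 1 with bounds (-inf, 28): OK
  at node 4 with bounds (28, +inf): VIOLATION
Node 4 violates its bound: not (28 < 4 < +inf).
Result: Not a valid BST


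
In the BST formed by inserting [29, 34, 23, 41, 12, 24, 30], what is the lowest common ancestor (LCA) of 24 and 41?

Tree insertion order: [29, 34, 23, 41, 12, 24, 30]
Tree (level-order array): [29, 23, 34, 12, 24, 30, 41]
In a BST, the LCA of p=24, q=41 is the first node v on the
root-to-leaf path with p <= v <= q (go left if both < v, right if both > v).
Walk from root:
  at 29: 24 <= 29 <= 41, this is the LCA
LCA = 29


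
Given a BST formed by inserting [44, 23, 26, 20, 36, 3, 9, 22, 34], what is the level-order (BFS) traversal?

Tree insertion order: [44, 23, 26, 20, 36, 3, 9, 22, 34]
Tree (level-order array): [44, 23, None, 20, 26, 3, 22, None, 36, None, 9, None, None, 34]
BFS from the root, enqueuing left then right child of each popped node:
  queue [44] -> pop 44, enqueue [23], visited so far: [44]
  queue [23] -> pop 23, enqueue [20, 26], visited so far: [44, 23]
  queue [20, 26] -> pop 20, enqueue [3, 22], visited so far: [44, 23, 20]
  queue [26, 3, 22] -> pop 26, enqueue [36], visited so far: [44, 23, 20, 26]
  queue [3, 22, 36] -> pop 3, enqueue [9], visited so far: [44, 23, 20, 26, 3]
  queue [22, 36, 9] -> pop 22, enqueue [none], visited so far: [44, 23, 20, 26, 3, 22]
  queue [36, 9] -> pop 36, enqueue [34], visited so far: [44, 23, 20, 26, 3, 22, 36]
  queue [9, 34] -> pop 9, enqueue [none], visited so far: [44, 23, 20, 26, 3, 22, 36, 9]
  queue [34] -> pop 34, enqueue [none], visited so far: [44, 23, 20, 26, 3, 22, 36, 9, 34]
Result: [44, 23, 20, 26, 3, 22, 36, 9, 34]


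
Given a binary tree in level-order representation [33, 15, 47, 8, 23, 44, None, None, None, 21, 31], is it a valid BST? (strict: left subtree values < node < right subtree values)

Level-order array: [33, 15, 47, 8, 23, 44, None, None, None, 21, 31]
Validate using subtree bounds (lo, hi): at each node, require lo < value < hi,
then recurse left with hi=value and right with lo=value.
Preorder trace (stopping at first violation):
  at node 33 with bounds (-inf, +inf): OK
  at node 15 with bounds (-inf, 33): OK
  at node 8 with bounds (-inf, 15): OK
  at node 23 with bounds (15, 33): OK
  at node 21 with bounds (15, 23): OK
  at node 31 with bounds (23, 33): OK
  at node 47 with bounds (33, +inf): OK
  at node 44 with bounds (33, 47): OK
No violation found at any node.
Result: Valid BST


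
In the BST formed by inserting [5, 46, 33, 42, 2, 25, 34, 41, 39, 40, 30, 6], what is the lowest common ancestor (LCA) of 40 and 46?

Tree insertion order: [5, 46, 33, 42, 2, 25, 34, 41, 39, 40, 30, 6]
Tree (level-order array): [5, 2, 46, None, None, 33, None, 25, 42, 6, 30, 34, None, None, None, None, None, None, 41, 39, None, None, 40]
In a BST, the LCA of p=40, q=46 is the first node v on the
root-to-leaf path with p <= v <= q (go left if both < v, right if both > v).
Walk from root:
  at 5: both 40 and 46 > 5, go right
  at 46: 40 <= 46 <= 46, this is the LCA
LCA = 46


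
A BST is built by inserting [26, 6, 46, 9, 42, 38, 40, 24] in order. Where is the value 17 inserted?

Starting tree (level order): [26, 6, 46, None, 9, 42, None, None, 24, 38, None, None, None, None, 40]
Insertion path: 26 -> 6 -> 9 -> 24
Result: insert 17 as left child of 24
Final tree (level order): [26, 6, 46, None, 9, 42, None, None, 24, 38, None, 17, None, None, 40]


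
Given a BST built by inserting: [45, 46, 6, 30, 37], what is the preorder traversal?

Tree insertion order: [45, 46, 6, 30, 37]
Tree (level-order array): [45, 6, 46, None, 30, None, None, None, 37]
Preorder traversal: [45, 6, 30, 37, 46]


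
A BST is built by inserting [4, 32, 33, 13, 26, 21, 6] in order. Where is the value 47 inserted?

Starting tree (level order): [4, None, 32, 13, 33, 6, 26, None, None, None, None, 21]
Insertion path: 4 -> 32 -> 33
Result: insert 47 as right child of 33
Final tree (level order): [4, None, 32, 13, 33, 6, 26, None, 47, None, None, 21]


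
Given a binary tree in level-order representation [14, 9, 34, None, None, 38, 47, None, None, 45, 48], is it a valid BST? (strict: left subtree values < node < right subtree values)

Level-order array: [14, 9, 34, None, None, 38, 47, None, None, 45, 48]
Validate using subtree bounds (lo, hi): at each node, require lo < value < hi,
then recurse left with hi=value and right with lo=value.
Preorder trace (stopping at first violation):
  at node 14 with bounds (-inf, +inf): OK
  at node 9 with bounds (-inf, 14): OK
  at node 34 with bounds (14, +inf): OK
  at node 38 with bounds (14, 34): VIOLATION
Node 38 violates its bound: not (14 < 38 < 34).
Result: Not a valid BST


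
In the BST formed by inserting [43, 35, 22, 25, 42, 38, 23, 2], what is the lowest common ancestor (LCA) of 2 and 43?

Tree insertion order: [43, 35, 22, 25, 42, 38, 23, 2]
Tree (level-order array): [43, 35, None, 22, 42, 2, 25, 38, None, None, None, 23]
In a BST, the LCA of p=2, q=43 is the first node v on the
root-to-leaf path with p <= v <= q (go left if both < v, right if both > v).
Walk from root:
  at 43: 2 <= 43 <= 43, this is the LCA
LCA = 43


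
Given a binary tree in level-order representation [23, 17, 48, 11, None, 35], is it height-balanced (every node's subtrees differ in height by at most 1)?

Tree (level-order array): [23, 17, 48, 11, None, 35]
Definition: a tree is height-balanced if, at every node, |h(left) - h(right)| <= 1 (empty subtree has height -1).
Bottom-up per-node check:
  node 11: h_left=-1, h_right=-1, diff=0 [OK], height=0
  node 17: h_left=0, h_right=-1, diff=1 [OK], height=1
  node 35: h_left=-1, h_right=-1, diff=0 [OK], height=0
  node 48: h_left=0, h_right=-1, diff=1 [OK], height=1
  node 23: h_left=1, h_right=1, diff=0 [OK], height=2
All nodes satisfy the balance condition.
Result: Balanced


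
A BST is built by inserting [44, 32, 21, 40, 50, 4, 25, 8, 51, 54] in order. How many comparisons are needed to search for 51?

Search path for 51: 44 -> 50 -> 51
Found: True
Comparisons: 3


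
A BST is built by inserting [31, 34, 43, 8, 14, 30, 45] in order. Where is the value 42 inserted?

Starting tree (level order): [31, 8, 34, None, 14, None, 43, None, 30, None, 45]
Insertion path: 31 -> 34 -> 43
Result: insert 42 as left child of 43
Final tree (level order): [31, 8, 34, None, 14, None, 43, None, 30, 42, 45]


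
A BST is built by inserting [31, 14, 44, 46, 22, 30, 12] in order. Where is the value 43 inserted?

Starting tree (level order): [31, 14, 44, 12, 22, None, 46, None, None, None, 30]
Insertion path: 31 -> 44
Result: insert 43 as left child of 44
Final tree (level order): [31, 14, 44, 12, 22, 43, 46, None, None, None, 30]


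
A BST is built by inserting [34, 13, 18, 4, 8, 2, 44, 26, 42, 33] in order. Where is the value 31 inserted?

Starting tree (level order): [34, 13, 44, 4, 18, 42, None, 2, 8, None, 26, None, None, None, None, None, None, None, 33]
Insertion path: 34 -> 13 -> 18 -> 26 -> 33
Result: insert 31 as left child of 33
Final tree (level order): [34, 13, 44, 4, 18, 42, None, 2, 8, None, 26, None, None, None, None, None, None, None, 33, 31]


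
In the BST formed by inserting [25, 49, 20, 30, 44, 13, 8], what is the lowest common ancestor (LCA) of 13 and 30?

Tree insertion order: [25, 49, 20, 30, 44, 13, 8]
Tree (level-order array): [25, 20, 49, 13, None, 30, None, 8, None, None, 44]
In a BST, the LCA of p=13, q=30 is the first node v on the
root-to-leaf path with p <= v <= q (go left if both < v, right if both > v).
Walk from root:
  at 25: 13 <= 25 <= 30, this is the LCA
LCA = 25


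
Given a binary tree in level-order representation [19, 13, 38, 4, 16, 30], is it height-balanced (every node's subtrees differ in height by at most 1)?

Tree (level-order array): [19, 13, 38, 4, 16, 30]
Definition: a tree is height-balanced if, at every node, |h(left) - h(right)| <= 1 (empty subtree has height -1).
Bottom-up per-node check:
  node 4: h_left=-1, h_right=-1, diff=0 [OK], height=0
  node 16: h_left=-1, h_right=-1, diff=0 [OK], height=0
  node 13: h_left=0, h_right=0, diff=0 [OK], height=1
  node 30: h_left=-1, h_right=-1, diff=0 [OK], height=0
  node 38: h_left=0, h_right=-1, diff=1 [OK], height=1
  node 19: h_left=1, h_right=1, diff=0 [OK], height=2
All nodes satisfy the balance condition.
Result: Balanced


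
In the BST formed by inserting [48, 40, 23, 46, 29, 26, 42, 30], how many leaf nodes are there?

Tree built from: [48, 40, 23, 46, 29, 26, 42, 30]
Tree (level-order array): [48, 40, None, 23, 46, None, 29, 42, None, 26, 30]
Rule: A leaf has 0 children.
Per-node child counts:
  node 48: 1 child(ren)
  node 40: 2 child(ren)
  node 23: 1 child(ren)
  node 29: 2 child(ren)
  node 26: 0 child(ren)
  node 30: 0 child(ren)
  node 46: 1 child(ren)
  node 42: 0 child(ren)
Matching nodes: [26, 30, 42]
Count of leaf nodes: 3


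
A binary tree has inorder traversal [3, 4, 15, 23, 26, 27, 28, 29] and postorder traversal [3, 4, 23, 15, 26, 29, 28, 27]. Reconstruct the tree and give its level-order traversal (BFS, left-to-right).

Inorder:   [3, 4, 15, 23, 26, 27, 28, 29]
Postorder: [3, 4, 23, 15, 26, 29, 28, 27]
Algorithm: postorder visits root last, so walk postorder right-to-left;
each value is the root of the current inorder slice — split it at that
value, recurse on the right subtree first, then the left.
Recursive splits:
  root=27; inorder splits into left=[3, 4, 15, 23, 26], right=[28, 29]
  root=28; inorder splits into left=[], right=[29]
  root=29; inorder splits into left=[], right=[]
  root=26; inorder splits into left=[3, 4, 15, 23], right=[]
  root=15; inorder splits into left=[3, 4], right=[23]
  root=23; inorder splits into left=[], right=[]
  root=4; inorder splits into left=[3], right=[]
  root=3; inorder splits into left=[], right=[]
Reconstructed level-order: [27, 26, 28, 15, 29, 4, 23, 3]


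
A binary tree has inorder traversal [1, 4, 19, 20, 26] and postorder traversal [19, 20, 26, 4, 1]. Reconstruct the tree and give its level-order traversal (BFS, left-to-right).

Inorder:   [1, 4, 19, 20, 26]
Postorder: [19, 20, 26, 4, 1]
Algorithm: postorder visits root last, so walk postorder right-to-left;
each value is the root of the current inorder slice — split it at that
value, recurse on the right subtree first, then the left.
Recursive splits:
  root=1; inorder splits into left=[], right=[4, 19, 20, 26]
  root=4; inorder splits into left=[], right=[19, 20, 26]
  root=26; inorder splits into left=[19, 20], right=[]
  root=20; inorder splits into left=[19], right=[]
  root=19; inorder splits into left=[], right=[]
Reconstructed level-order: [1, 4, 26, 20, 19]


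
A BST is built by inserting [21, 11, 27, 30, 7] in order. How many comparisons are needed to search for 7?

Search path for 7: 21 -> 11 -> 7
Found: True
Comparisons: 3


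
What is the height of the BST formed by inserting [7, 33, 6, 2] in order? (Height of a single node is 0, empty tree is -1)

Insertion order: [7, 33, 6, 2]
Tree (level-order array): [7, 6, 33, 2]
Compute height bottom-up (empty subtree = -1):
  height(2) = 1 + max(-1, -1) = 0
  height(6) = 1 + max(0, -1) = 1
  height(33) = 1 + max(-1, -1) = 0
  height(7) = 1 + max(1, 0) = 2
Height = 2


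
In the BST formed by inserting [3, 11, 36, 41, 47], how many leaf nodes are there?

Tree built from: [3, 11, 36, 41, 47]
Tree (level-order array): [3, None, 11, None, 36, None, 41, None, 47]
Rule: A leaf has 0 children.
Per-node child counts:
  node 3: 1 child(ren)
  node 11: 1 child(ren)
  node 36: 1 child(ren)
  node 41: 1 child(ren)
  node 47: 0 child(ren)
Matching nodes: [47]
Count of leaf nodes: 1


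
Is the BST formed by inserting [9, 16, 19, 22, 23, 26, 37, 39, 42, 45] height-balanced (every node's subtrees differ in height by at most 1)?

Tree (level-order array): [9, None, 16, None, 19, None, 22, None, 23, None, 26, None, 37, None, 39, None, 42, None, 45]
Definition: a tree is height-balanced if, at every node, |h(left) - h(right)| <= 1 (empty subtree has height -1).
Bottom-up per-node check:
  node 45: h_left=-1, h_right=-1, diff=0 [OK], height=0
  node 42: h_left=-1, h_right=0, diff=1 [OK], height=1
  node 39: h_left=-1, h_right=1, diff=2 [FAIL (|-1-1|=2 > 1)], height=2
  node 37: h_left=-1, h_right=2, diff=3 [FAIL (|-1-2|=3 > 1)], height=3
  node 26: h_left=-1, h_right=3, diff=4 [FAIL (|-1-3|=4 > 1)], height=4
  node 23: h_left=-1, h_right=4, diff=5 [FAIL (|-1-4|=5 > 1)], height=5
  node 22: h_left=-1, h_right=5, diff=6 [FAIL (|-1-5|=6 > 1)], height=6
  node 19: h_left=-1, h_right=6, diff=7 [FAIL (|-1-6|=7 > 1)], height=7
  node 16: h_left=-1, h_right=7, diff=8 [FAIL (|-1-7|=8 > 1)], height=8
  node 9: h_left=-1, h_right=8, diff=9 [FAIL (|-1-8|=9 > 1)], height=9
Node 39 violates the condition: |-1 - 1| = 2 > 1.
Result: Not balanced
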